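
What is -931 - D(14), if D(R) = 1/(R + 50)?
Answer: -59585/64 ≈ -931.02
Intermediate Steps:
D(R) = 1/(50 + R)
-931 - D(14) = -931 - 1/(50 + 14) = -931 - 1/64 = -59585/64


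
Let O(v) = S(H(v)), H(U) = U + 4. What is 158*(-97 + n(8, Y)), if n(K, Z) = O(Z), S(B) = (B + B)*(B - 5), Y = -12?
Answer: 17538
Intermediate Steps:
H(U) = 4 + U
S(B) = 2*B*(-5 + B) (S(B) = (2*B)*(-5 + B) = 2*B*(-5 + B))
O(v) = 2*(-1 + v)*(4 + v) (O(v) = 2*(4 + v)*(-5 + (4 + v)) = 2*(4 + v)*(-1 + v) = 2*(-1 + v)*(4 + v))
n(K, Z) = 2*(-1 + Z)*(4 + Z)
158*(-97 + n(8, Y)) = 158*(-97 + 2*(-1 - 12)*(4 - 12)) = 158*(-97 + 2*(-13)*(-8)) = 158*(-97 + 208) = 158*111 = 17538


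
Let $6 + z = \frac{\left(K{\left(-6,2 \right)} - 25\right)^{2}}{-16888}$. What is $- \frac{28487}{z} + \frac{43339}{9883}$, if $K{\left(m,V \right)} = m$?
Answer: $\frac{4759030313619}{1010922187} \approx 4707.6$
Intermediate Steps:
$z = - \frac{102289}{16888}$ ($z = -6 + \frac{\left(-6 - 25\right)^{2}}{-16888} = -6 + \left(-6 + \left(-29 + 4\right)\right)^{2} \left(- \frac{1}{16888}\right) = -6 + \left(-6 - 25\right)^{2} \left(- \frac{1}{16888}\right) = -6 + \left(-31\right)^{2} \left(- \frac{1}{16888}\right) = -6 + 961 \left(- \frac{1}{16888}\right) = -6 - \frac{961}{16888} = - \frac{102289}{16888} \approx -6.0569$)
$- \frac{28487}{z} + \frac{43339}{9883} = - \frac{28487}{- \frac{102289}{16888}} + \frac{43339}{9883} = \left(-28487\right) \left(- \frac{16888}{102289}\right) + 43339 \cdot \frac{1}{9883} = \frac{481088456}{102289} + \frac{43339}{9883} = \frac{4759030313619}{1010922187}$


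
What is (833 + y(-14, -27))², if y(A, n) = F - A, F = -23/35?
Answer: 877462884/1225 ≈ 7.1630e+5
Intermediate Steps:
F = -23/35 (F = -23*1/35 = -23/35 ≈ -0.65714)
y(A, n) = -23/35 - A
(833 + y(-14, -27))² = (833 + (-23/35 - 1*(-14)))² = (833 + (-23/35 + 14))² = (833 + 467/35)² = (29622/35)² = 877462884/1225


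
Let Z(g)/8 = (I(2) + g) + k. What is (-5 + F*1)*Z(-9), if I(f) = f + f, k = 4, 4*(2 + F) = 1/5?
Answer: 278/5 ≈ 55.600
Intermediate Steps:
F = -39/20 (F = -2 + (¼)/5 = -2 + (¼)*(⅕) = -2 + 1/20 = -39/20 ≈ -1.9500)
I(f) = 2*f
Z(g) = 64 + 8*g (Z(g) = 8*((2*2 + g) + 4) = 8*((4 + g) + 4) = 8*(8 + g) = 64 + 8*g)
(-5 + F*1)*Z(-9) = (-5 - 39/20*1)*(64 + 8*(-9)) = (-5 - 39/20)*(64 - 72) = -139/20*(-8) = 278/5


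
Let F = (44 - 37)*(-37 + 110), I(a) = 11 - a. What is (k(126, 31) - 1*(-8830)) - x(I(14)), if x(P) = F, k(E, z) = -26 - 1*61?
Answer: 8232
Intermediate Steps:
k(E, z) = -87 (k(E, z) = -26 - 61 = -87)
F = 511 (F = 7*73 = 511)
x(P) = 511
(k(126, 31) - 1*(-8830)) - x(I(14)) = (-87 - 1*(-8830)) - 1*511 = (-87 + 8830) - 511 = 8743 - 511 = 8232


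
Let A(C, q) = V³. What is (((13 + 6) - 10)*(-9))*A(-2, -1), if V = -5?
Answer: 10125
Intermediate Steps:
A(C, q) = -125 (A(C, q) = (-5)³ = -125)
(((13 + 6) - 10)*(-9))*A(-2, -1) = (((13 + 6) - 10)*(-9))*(-125) = ((19 - 10)*(-9))*(-125) = (9*(-9))*(-125) = -81*(-125) = 10125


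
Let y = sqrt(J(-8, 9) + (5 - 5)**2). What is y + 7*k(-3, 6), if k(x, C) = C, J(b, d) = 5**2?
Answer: 47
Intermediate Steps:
J(b, d) = 25
y = 5 (y = sqrt(25 + (5 - 5)**2) = sqrt(25 + 0**2) = sqrt(25 + 0) = sqrt(25) = 5)
y + 7*k(-3, 6) = 5 + 7*6 = 5 + 42 = 47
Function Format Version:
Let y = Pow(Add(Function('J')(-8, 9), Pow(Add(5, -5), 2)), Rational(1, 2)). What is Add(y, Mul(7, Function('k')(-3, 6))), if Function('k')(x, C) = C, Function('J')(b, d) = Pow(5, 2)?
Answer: 47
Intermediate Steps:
Function('J')(b, d) = 25
y = 5 (y = Pow(Add(25, Pow(Add(5, -5), 2)), Rational(1, 2)) = Pow(Add(25, Pow(0, 2)), Rational(1, 2)) = Pow(Add(25, 0), Rational(1, 2)) = Pow(25, Rational(1, 2)) = 5)
Add(y, Mul(7, Function('k')(-3, 6))) = Add(5, Mul(7, 6)) = Add(5, 42) = 47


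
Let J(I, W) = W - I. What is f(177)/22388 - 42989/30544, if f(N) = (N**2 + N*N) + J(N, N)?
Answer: 237847055/170954768 ≈ 1.3913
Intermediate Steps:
f(N) = 2*N**2 (f(N) = (N**2 + N*N) + (N - N) = (N**2 + N**2) + 0 = 2*N**2 + 0 = 2*N**2)
f(177)/22388 - 42989/30544 = (2*177**2)/22388 - 42989/30544 = (2*31329)*(1/22388) - 42989*1/30544 = 62658*(1/22388) - 42989/30544 = 31329/11194 - 42989/30544 = 237847055/170954768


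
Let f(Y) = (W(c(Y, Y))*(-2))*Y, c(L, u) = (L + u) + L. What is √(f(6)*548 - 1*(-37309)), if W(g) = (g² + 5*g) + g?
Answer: I*√2803523 ≈ 1674.4*I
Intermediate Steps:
c(L, u) = u + 2*L
W(g) = g² + 6*g
f(Y) = -6*Y²*(6 + 3*Y) (f(Y) = (((Y + 2*Y)*(6 + (Y + 2*Y)))*(-2))*Y = (((3*Y)*(6 + 3*Y))*(-2))*Y = ((3*Y*(6 + 3*Y))*(-2))*Y = (-6*Y*(6 + 3*Y))*Y = -6*Y²*(6 + 3*Y))
√(f(6)*548 - 1*(-37309)) = √((18*6²*(-2 - 1*6))*548 - 1*(-37309)) = √((18*36*(-2 - 6))*548 + 37309) = √((18*36*(-8))*548 + 37309) = √(-5184*548 + 37309) = √(-2840832 + 37309) = √(-2803523) = I*√2803523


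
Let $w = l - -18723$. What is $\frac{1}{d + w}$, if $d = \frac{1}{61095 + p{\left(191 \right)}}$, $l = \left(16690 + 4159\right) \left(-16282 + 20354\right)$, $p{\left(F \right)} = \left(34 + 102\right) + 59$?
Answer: $\frac{61290}{5204492507791} \approx 1.1776 \cdot 10^{-8}$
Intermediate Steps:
$p{\left(F \right)} = 195$ ($p{\left(F \right)} = 136 + 59 = 195$)
$l = 84897128$ ($l = 20849 \cdot 4072 = 84897128$)
$d = \frac{1}{61290}$ ($d = \frac{1}{61095 + 195} = \frac{1}{61290} \approx 1.6316 \cdot 10^{-5}$)
$w = 84915851$ ($w = 84897128 - -18723 = 84897128 + 18723 = 84915851$)
$\frac{1}{d + w} = \frac{1}{\frac{1}{61290} + 84915851} = \frac{1}{\frac{5204492507791}{61290}} = \frac{61290}{5204492507791}$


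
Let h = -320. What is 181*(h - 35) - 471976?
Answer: -536231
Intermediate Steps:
181*(h - 35) - 471976 = 181*(-320 - 35) - 471976 = 181*(-355) - 471976 = -64255 - 471976 = -536231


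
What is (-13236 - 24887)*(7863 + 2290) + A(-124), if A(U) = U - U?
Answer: -387062819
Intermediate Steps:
A(U) = 0
(-13236 - 24887)*(7863 + 2290) + A(-124) = (-13236 - 24887)*(7863 + 2290) + 0 = -38123*10153 + 0 = -387062819 + 0 = -387062819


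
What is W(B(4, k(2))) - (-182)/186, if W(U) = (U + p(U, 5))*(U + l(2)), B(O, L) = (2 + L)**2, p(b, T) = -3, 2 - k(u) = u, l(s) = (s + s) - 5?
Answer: 370/93 ≈ 3.9785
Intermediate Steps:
l(s) = -5 + 2*s (l(s) = 2*s - 5 = -5 + 2*s)
k(u) = 2 - u
W(U) = (-1 + U)*(-3 + U) (W(U) = (U - 3)*(U + (-5 + 2*2)) = (-3 + U)*(U + (-5 + 4)) = (-3 + U)*(U - 1) = (-3 + U)*(-1 + U) = (-1 + U)*(-3 + U))
W(B(4, k(2))) - (-182)/186 = (3 + ((2 + (2 - 1*2))**2)**2 - 4*(2 + (2 - 1*2))**2) - (-182)/186 = (3 + ((2 + (2 - 2))**2)**2 - 4*(2 + (2 - 2))**2) - (-182)/186 = (3 + ((2 + 0)**2)**2 - 4*(2 + 0)**2) - 1*(-91/93) = (3 + (2**2)**2 - 4*2**2) + 91/93 = (3 + 4**2 - 4*4) + 91/93 = (3 + 16 - 16) + 91/93 = 3 + 91/93 = 370/93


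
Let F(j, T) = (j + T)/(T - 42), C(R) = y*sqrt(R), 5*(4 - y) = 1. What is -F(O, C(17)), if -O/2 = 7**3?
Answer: -714163/37963 - 61180*sqrt(17)/37963 ≈ -25.457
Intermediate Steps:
y = 19/5 (y = 4 - 1/5*1 = 4 - 1/5 = 19/5 ≈ 3.8000)
C(R) = 19*sqrt(R)/5
O = -686 (O = -2*7**3 = -2*343 = -686)
F(j, T) = (T + j)/(-42 + T)
-F(O, C(17)) = -(19*sqrt(17)/5 - 686)/(-42 + 19*sqrt(17)/5) = -(-686 + 19*sqrt(17)/5)/(-42 + 19*sqrt(17)/5)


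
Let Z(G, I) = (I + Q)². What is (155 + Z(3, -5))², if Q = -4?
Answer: 55696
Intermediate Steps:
Z(G, I) = (-4 + I)² (Z(G, I) = (I - 4)² = (-4 + I)²)
(155 + Z(3, -5))² = (155 + (-4 - 5)²)² = (155 + (-9)²)² = (155 + 81)² = 236² = 55696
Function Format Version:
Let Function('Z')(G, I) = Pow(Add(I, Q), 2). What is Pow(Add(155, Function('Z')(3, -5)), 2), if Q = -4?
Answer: 55696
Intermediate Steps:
Function('Z')(G, I) = Pow(Add(-4, I), 2) (Function('Z')(G, I) = Pow(Add(I, -4), 2) = Pow(Add(-4, I), 2))
Pow(Add(155, Function('Z')(3, -5)), 2) = Pow(Add(155, Pow(Add(-4, -5), 2)), 2) = Pow(Add(155, Pow(-9, 2)), 2) = Pow(Add(155, 81), 2) = Pow(236, 2) = 55696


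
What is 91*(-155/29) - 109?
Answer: -17266/29 ≈ -595.38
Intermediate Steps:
91*(-155/29) - 109 = -14105/29 - 109 = -17266/29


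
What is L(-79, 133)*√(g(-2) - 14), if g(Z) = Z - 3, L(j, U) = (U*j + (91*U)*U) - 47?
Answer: 1599145*I*√19 ≈ 6.9705e+6*I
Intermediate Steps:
L(j, U) = -47 + 91*U² + U*j (L(j, U) = (U*j + 91*U²) - 47 = (91*U² + U*j) - 47 = -47 + 91*U² + U*j)
g(Z) = -3 + Z
L(-79, 133)*√(g(-2) - 14) = (-47 + 91*133² + 133*(-79))*√((-3 - 2) - 14) = (-47 + 91*17689 - 10507)*√(-5 - 14) = (-47 + 1609699 - 10507)*√(-19) = 1599145*(I*√19) = 1599145*I*√19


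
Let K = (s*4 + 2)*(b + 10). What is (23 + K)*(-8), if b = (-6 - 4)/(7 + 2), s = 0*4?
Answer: -2936/9 ≈ -326.22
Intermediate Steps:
s = 0
b = -10/9 ≈ -1.1111
K = 160/9 (K = (0*4 + 2)*(-10/9 + 10) = (0 + 2)*(80/9) = 2*(80/9) = 160/9 ≈ 17.778)
(23 + K)*(-8) = (23 + 160/9)*(-8) = (367/9)*(-8) = -2936/9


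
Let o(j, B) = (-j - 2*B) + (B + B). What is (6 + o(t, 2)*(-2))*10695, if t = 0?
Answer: 64170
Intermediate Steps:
o(j, B) = -j (o(j, B) = (-j - 2*B) + 2*B = -j)
(6 + o(t, 2)*(-2))*10695 = (6 - 1*0*(-2))*10695 = (6 + 0*(-2))*10695 = (6 + 0)*10695 = 6*10695 = 64170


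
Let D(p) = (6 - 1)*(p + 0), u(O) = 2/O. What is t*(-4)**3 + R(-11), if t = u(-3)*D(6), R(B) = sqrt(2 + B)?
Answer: 1280 + 3*I ≈ 1280.0 + 3.0*I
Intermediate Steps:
D(p) = 5*p
t = -20 (t = (2/(-3))*(5*6) = (2*(-1/3))*30 = -2/3*30 = -20)
t*(-4)**3 + R(-11) = -20*(-4)**3 + sqrt(2 - 11) = -20*(-64) + sqrt(-9) = 1280 + 3*I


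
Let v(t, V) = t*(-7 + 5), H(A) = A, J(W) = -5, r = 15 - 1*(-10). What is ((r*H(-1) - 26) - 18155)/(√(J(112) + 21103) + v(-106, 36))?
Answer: -1929836/11923 + 9103*√21098/11923 ≈ -50.961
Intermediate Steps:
r = 25 (r = 15 + 10 = 25)
v(t, V) = -2*t (v(t, V) = t*(-2) = -2*t)
((r*H(-1) - 26) - 18155)/(√(J(112) + 21103) + v(-106, 36)) = ((25*(-1) - 26) - 18155)/(√(-5 + 21103) - 2*(-106)) = ((-25 - 26) - 18155)/(√21098 + 212) = (-51 - 18155)/(212 + √21098) = -18206/(212 + √21098)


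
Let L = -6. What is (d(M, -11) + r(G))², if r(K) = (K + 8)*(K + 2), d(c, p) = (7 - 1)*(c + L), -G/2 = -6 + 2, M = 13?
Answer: 40804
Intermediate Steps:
G = 8 (G = -2*(-6 + 2) = -2*(-4) = 8)
d(c, p) = -36 + 6*c (d(c, p) = (7 - 1)*(c - 6) = 6*(-6 + c) = -36 + 6*c)
r(K) = (2 + K)*(8 + K) (r(K) = (8 + K)*(2 + K) = (2 + K)*(8 + K))
(d(M, -11) + r(G))² = ((-36 + 6*13) + (16 + 8² + 10*8))² = ((-36 + 78) + (16 + 64 + 80))² = (42 + 160)² = 202² = 40804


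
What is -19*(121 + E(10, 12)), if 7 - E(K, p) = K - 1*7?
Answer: -2375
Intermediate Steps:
E(K, p) = 14 - K (E(K, p) = 7 - (K - 1*7) = 7 - (K - 7) = 7 - (-7 + K) = 7 + (7 - K) = 14 - K)
-19*(121 + E(10, 12)) = -19*(121 + (14 - 1*10)) = -19*(121 + (14 - 10)) = -19*(121 + 4) = -19*125 = -2375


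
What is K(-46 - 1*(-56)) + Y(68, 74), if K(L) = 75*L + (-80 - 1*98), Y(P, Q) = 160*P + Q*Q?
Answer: 16928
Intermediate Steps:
Y(P, Q) = Q² + 160*P (Y(P, Q) = 160*P + Q² = Q² + 160*P)
K(L) = -178 + 75*L (K(L) = 75*L + (-80 - 98) = 75*L - 178 = -178 + 75*L)
K(-46 - 1*(-56)) + Y(68, 74) = (-178 + 75*(-46 - 1*(-56))) + (74² + 160*68) = (-178 + 75*(-46 + 56)) + (5476 + 10880) = (-178 + 75*10) + 16356 = (-178 + 750) + 16356 = 572 + 16356 = 16928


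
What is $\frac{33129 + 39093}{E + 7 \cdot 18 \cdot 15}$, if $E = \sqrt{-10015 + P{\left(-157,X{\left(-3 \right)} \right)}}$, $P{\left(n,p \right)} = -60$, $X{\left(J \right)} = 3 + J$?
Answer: $\frac{27299916}{716435} - \frac{72222 i \sqrt{403}}{716435} \approx 38.105 - 2.0237 i$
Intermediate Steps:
$E = 5 i \sqrt{403}$ ($E = \sqrt{-10015 - 60} = \sqrt{-10075} = 5 i \sqrt{403} \approx 100.37 i$)
$\frac{33129 + 39093}{E + 7 \cdot 18 \cdot 15} = \frac{33129 + 39093}{5 i \sqrt{403} + 7 \cdot 18 \cdot 15} = \frac{72222}{5 i \sqrt{403} + 126 \cdot 15} = \frac{72222}{5 i \sqrt{403} + 1890} = \frac{72222}{1890 + 5 i \sqrt{403}}$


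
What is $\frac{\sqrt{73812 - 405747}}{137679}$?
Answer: $\frac{i \sqrt{331935}}{137679} \approx 0.0041846 i$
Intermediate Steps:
$\frac{\sqrt{73812 - 405747}}{137679} = \sqrt{-331935} \cdot \frac{1}{137679} = i \sqrt{331935} \cdot \frac{1}{137679} = \frac{i \sqrt{331935}}{137679}$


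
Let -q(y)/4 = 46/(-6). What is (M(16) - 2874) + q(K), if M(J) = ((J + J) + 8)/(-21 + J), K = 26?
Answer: -8554/3 ≈ -2851.3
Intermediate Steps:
q(y) = 92/3 (q(y) = -184/(-6) = -184*(-1)/6 = -4*(-23/3) = 92/3)
M(J) = (8 + 2*J)/(-21 + J) (M(J) = (2*J + 8)/(-21 + J) = (8 + 2*J)/(-21 + J))
(M(16) - 2874) + q(K) = (2*(4 + 16)/(-21 + 16) - 2874) + 92/3 = (2*20/(-5) - 2874) + 92/3 = (2*(-⅕)*20 - 2874) + 92/3 = (-8 - 2874) + 92/3 = -2882 + 92/3 = -8554/3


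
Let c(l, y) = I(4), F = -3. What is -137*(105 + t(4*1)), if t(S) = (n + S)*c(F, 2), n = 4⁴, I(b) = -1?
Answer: 21235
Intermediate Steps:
c(l, y) = -1
n = 256
t(S) = -256 - S (t(S) = (256 + S)*(-1) = -256 - S)
-137*(105 + t(4*1)) = -137*(105 + (-256 - 4)) = -137*(105 - 260) = -137*(-155) = 21235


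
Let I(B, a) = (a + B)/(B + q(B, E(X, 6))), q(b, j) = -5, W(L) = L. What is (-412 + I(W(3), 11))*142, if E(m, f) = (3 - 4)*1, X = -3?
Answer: -59498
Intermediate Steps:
E(m, f) = -1 (E(m, f) = -1*1 = -1)
I(B, a) = (B + a)/(-5 + B) (I(B, a) = (a + B)/(B - 5) = (B + a)/(-5 + B))
(-412 + I(W(3), 11))*142 = (-412 + (3 + 11)/(-5 + 3))*142 = (-412 + 14/(-2))*142 = (-412 - ½*14)*142 = (-412 - 7)*142 = -419*142 = -59498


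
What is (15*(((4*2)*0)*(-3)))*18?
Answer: 0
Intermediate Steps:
(15*(((4*2)*0)*(-3)))*18 = (15*((8*0)*(-3)))*18 = (15*(0*(-3)))*18 = (15*0)*18 = 0*18 = 0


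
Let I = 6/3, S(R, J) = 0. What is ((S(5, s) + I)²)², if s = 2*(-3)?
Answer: 16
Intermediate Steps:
s = -6
I = 2 (I = 6*(⅓) = 2)
((S(5, s) + I)²)² = ((0 + 2)²)² = (2²)² = 4² = 16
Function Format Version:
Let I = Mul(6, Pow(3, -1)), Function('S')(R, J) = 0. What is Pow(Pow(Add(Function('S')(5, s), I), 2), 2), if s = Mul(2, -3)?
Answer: 16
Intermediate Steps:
s = -6
I = 2 (I = Mul(6, Rational(1, 3)) = 2)
Pow(Pow(Add(Function('S')(5, s), I), 2), 2) = Pow(Pow(Add(0, 2), 2), 2) = Pow(Pow(2, 2), 2) = Pow(4, 2) = 16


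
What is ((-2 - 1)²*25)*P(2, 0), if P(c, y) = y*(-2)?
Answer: 0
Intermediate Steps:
P(c, y) = -2*y
((-2 - 1)²*25)*P(2, 0) = ((-2 - 1)²*25)*(-2*0) = ((-3)²*25)*0 = (9*25)*0 = 225*0 = 0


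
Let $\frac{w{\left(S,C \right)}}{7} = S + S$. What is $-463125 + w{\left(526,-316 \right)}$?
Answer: $-455761$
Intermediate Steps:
$w{\left(S,C \right)} = 14 S$ ($w{\left(S,C \right)} = 7 \left(S + S\right) = 7 \cdot 2 S = 14 S$)
$-463125 + w{\left(526,-316 \right)} = -463125 + 14 \cdot 526 = -463125 + 7364 = -455761$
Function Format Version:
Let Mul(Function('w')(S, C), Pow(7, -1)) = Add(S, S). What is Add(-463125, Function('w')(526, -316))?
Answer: -455761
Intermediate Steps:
Function('w')(S, C) = Mul(14, S) (Function('w')(S, C) = Mul(7, Add(S, S)) = Mul(7, Mul(2, S)) = Mul(14, S))
Add(-463125, Function('w')(526, -316)) = Add(-463125, Mul(14, 526)) = Add(-463125, 7364) = -455761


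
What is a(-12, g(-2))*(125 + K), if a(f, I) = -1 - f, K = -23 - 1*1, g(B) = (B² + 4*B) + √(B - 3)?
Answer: 1111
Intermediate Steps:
g(B) = B² + √(-3 + B) + 4*B (g(B) = (B² + 4*B) + √(-3 + B) = B² + √(-3 + B) + 4*B)
K = -24 (K = -23 - 1 = -24)
a(-12, g(-2))*(125 + K) = (-1 - 1*(-12))*(125 - 24) = (-1 + 12)*101 = 11*101 = 1111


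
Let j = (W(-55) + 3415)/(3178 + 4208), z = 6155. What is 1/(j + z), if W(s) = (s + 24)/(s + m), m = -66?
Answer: 446853/2750586838 ≈ 0.00016246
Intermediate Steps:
W(s) = (24 + s)/(-66 + s) (W(s) = (s + 24)/(s - 66) = (24 + s)/(-66 + s))
j = 206623/446853 (j = ((24 - 55)/(-66 - 55) + 3415)/(3178 + 4208) = (-31/(-121) + 3415)/7386 = (-1/121*(-31) + 3415)*(1/7386) = (31/121 + 3415)*(1/7386) = (413246/121)*(1/7386) = 206623/446853 ≈ 0.46240)
1/(j + z) = 1/(206623/446853 + 6155) = 1/(2750586838/446853) = 446853/2750586838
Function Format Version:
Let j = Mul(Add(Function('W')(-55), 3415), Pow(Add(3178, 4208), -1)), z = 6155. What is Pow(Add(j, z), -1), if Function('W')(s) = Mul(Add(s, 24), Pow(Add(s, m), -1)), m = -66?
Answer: Rational(446853, 2750586838) ≈ 0.00016246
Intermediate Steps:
Function('W')(s) = Mul(Pow(Add(-66, s), -1), Add(24, s)) (Function('W')(s) = Mul(Add(s, 24), Pow(Add(s, -66), -1)) = Mul(Add(24, s), Pow(Add(-66, s), -1)) = Mul(Pow(Add(-66, s), -1), Add(24, s)))
j = Rational(206623, 446853) (j = Mul(Add(Mul(Pow(Add(-66, -55), -1), Add(24, -55)), 3415), Pow(Add(3178, 4208), -1)) = Mul(Add(Mul(Pow(-121, -1), -31), 3415), Pow(7386, -1)) = Mul(Add(Mul(Rational(-1, 121), -31), 3415), Rational(1, 7386)) = Mul(Add(Rational(31, 121), 3415), Rational(1, 7386)) = Mul(Rational(413246, 121), Rational(1, 7386)) = Rational(206623, 446853) ≈ 0.46240)
Pow(Add(j, z), -1) = Pow(Add(Rational(206623, 446853), 6155), -1) = Pow(Rational(2750586838, 446853), -1) = Rational(446853, 2750586838)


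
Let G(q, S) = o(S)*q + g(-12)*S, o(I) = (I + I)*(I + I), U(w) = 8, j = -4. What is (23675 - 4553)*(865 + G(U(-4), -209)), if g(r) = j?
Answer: 26761105146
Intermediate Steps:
g(r) = -4
o(I) = 4*I**2 (o(I) = (2*I)*(2*I) = 4*I**2)
G(q, S) = -4*S + 4*q*S**2 (G(q, S) = (4*S**2)*q - 4*S = 4*q*S**2 - 4*S = -4*S + 4*q*S**2)
(23675 - 4553)*(865 + G(U(-4), -209)) = (23675 - 4553)*(865 + 4*(-209)*(-1 - 209*8)) = 19122*(865 + 4*(-209)*(-1 - 1672)) = 19122*(865 + 4*(-209)*(-1673)) = 19122*(865 + 1398628) = 19122*1399493 = 26761105146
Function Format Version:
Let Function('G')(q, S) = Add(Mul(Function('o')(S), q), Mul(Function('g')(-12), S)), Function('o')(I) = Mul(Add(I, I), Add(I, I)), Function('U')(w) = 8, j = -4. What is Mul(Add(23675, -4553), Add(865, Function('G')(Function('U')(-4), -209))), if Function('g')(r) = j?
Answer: 26761105146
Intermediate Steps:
Function('g')(r) = -4
Function('o')(I) = Mul(4, Pow(I, 2)) (Function('o')(I) = Mul(Mul(2, I), Mul(2, I)) = Mul(4, Pow(I, 2)))
Function('G')(q, S) = Add(Mul(-4, S), Mul(4, q, Pow(S, 2))) (Function('G')(q, S) = Add(Mul(Mul(4, Pow(S, 2)), q), Mul(-4, S)) = Add(Mul(4, q, Pow(S, 2)), Mul(-4, S)) = Add(Mul(-4, S), Mul(4, q, Pow(S, 2))))
Mul(Add(23675, -4553), Add(865, Function('G')(Function('U')(-4), -209))) = Mul(Add(23675, -4553), Add(865, Mul(4, -209, Add(-1, Mul(-209, 8))))) = Mul(19122, Add(865, Mul(4, -209, Add(-1, -1672)))) = Mul(19122, Add(865, Mul(4, -209, -1673))) = Mul(19122, Add(865, 1398628)) = Mul(19122, 1399493) = 26761105146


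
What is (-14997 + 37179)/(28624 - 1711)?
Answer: 7394/8971 ≈ 0.82421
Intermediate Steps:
(-14997 + 37179)/(28624 - 1711) = 22182/26913 = 22182*(1/26913) = 7394/8971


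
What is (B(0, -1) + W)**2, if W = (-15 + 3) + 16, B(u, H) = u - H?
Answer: 25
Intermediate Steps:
W = 4 (W = -12 + 16 = 4)
(B(0, -1) + W)**2 = ((0 - 1*(-1)) + 4)**2 = ((0 + 1) + 4)**2 = (1 + 4)**2 = 5**2 = 25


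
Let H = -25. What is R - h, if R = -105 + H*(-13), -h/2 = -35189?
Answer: -70158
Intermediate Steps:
h = 70378 (h = -2*(-35189) = 70378)
R = 220 (R = -105 - 25*(-13) = -105 + 325 = 220)
R - h = 220 - 1*70378 = 220 - 70378 = -70158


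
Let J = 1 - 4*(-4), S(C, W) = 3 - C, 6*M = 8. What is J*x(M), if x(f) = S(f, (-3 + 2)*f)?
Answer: 85/3 ≈ 28.333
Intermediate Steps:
M = 4/3 (M = (1/6)*8 = 4/3 ≈ 1.3333)
x(f) = 3 - f
J = 17 (J = 1 + 16 = 17)
J*x(M) = 17*(3 - 1*4/3) = 17*(3 - 4/3) = 17*(5/3) = 85/3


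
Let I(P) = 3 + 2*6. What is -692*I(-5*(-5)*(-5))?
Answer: -10380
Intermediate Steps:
I(P) = 15 (I(P) = 3 + 12 = 15)
-692*I(-5*(-5)*(-5)) = -692*15 = -10380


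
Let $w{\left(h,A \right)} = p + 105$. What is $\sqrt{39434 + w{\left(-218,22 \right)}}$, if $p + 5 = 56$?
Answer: $\sqrt{39590} \approx 198.97$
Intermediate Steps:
$p = 51$ ($p = -5 + 56 = 51$)
$w{\left(h,A \right)} = 156$ ($w{\left(h,A \right)} = 51 + 105 = 156$)
$\sqrt{39434 + w{\left(-218,22 \right)}} = \sqrt{39434 + 156} = \sqrt{39590}$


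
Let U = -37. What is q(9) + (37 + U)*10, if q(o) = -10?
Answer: -10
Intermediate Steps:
q(9) + (37 + U)*10 = -10 + (37 - 37)*10 = -10 + 0*10 = -10 + 0 = -10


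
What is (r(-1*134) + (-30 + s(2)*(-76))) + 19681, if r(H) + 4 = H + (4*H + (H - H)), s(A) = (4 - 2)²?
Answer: 18673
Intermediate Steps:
s(A) = 4 (s(A) = 2² = 4)
r(H) = -4 + 5*H (r(H) = -4 + (H + (4*H + (H - H))) = -4 + (H + (4*H + 0)) = -4 + (H + 4*H) = -4 + 5*H)
(r(-1*134) + (-30 + s(2)*(-76))) + 19681 = ((-4 + 5*(-1*134)) + (-30 + 4*(-76))) + 19681 = ((-4 + 5*(-134)) + (-30 - 304)) + 19681 = ((-4 - 670) - 334) + 19681 = (-674 - 334) + 19681 = -1008 + 19681 = 18673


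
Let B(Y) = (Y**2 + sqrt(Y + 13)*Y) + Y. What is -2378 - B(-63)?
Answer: -6284 + 315*I*sqrt(2) ≈ -6284.0 + 445.48*I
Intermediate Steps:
B(Y) = Y + Y**2 + Y*sqrt(13 + Y) (B(Y) = (Y**2 + sqrt(13 + Y)*Y) + Y = (Y**2 + Y*sqrt(13 + Y)) + Y = Y + Y**2 + Y*sqrt(13 + Y))
-2378 - B(-63) = -2378 - (-63)*(1 - 63 + sqrt(13 - 63)) = -2378 - (-63)*(1 - 63 + sqrt(-50)) = -2378 - (-63)*(1 - 63 + 5*I*sqrt(2)) = -2378 - (-63)*(-62 + 5*I*sqrt(2)) = -2378 - (3906 - 315*I*sqrt(2)) = -2378 + (-3906 + 315*I*sqrt(2)) = -6284 + 315*I*sqrt(2)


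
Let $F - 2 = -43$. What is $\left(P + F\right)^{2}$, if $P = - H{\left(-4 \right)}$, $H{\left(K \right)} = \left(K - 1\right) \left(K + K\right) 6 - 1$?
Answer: $78400$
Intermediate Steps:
$H{\left(K \right)} = -1 + 12 K \left(-1 + K\right)$ ($H{\left(K \right)} = \left(-1 + K\right) 2 K 6 - 1 = 2 K \left(-1 + K\right) 6 - 1 = 12 K \left(-1 + K\right) - 1 = -1 + 12 K \left(-1 + K\right)$)
$F = -41$ ($F = 2 - 43 = -41$)
$P = -239$ ($P = - (-1 - -48 + 12 \left(-4\right)^{2}) = - (-1 + 48 + 12 \cdot 16) = - (-1 + 48 + 192) = \left(-1\right) 239 = -239$)
$\left(P + F\right)^{2} = \left(-239 - 41\right)^{2} = \left(-280\right)^{2} = 78400$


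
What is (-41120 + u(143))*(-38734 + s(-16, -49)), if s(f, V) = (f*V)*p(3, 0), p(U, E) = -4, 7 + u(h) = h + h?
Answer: 1710012670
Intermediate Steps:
u(h) = -7 + 2*h (u(h) = -7 + (h + h) = -7 + 2*h)
s(f, V) = -4*V*f (s(f, V) = (f*V)*(-4) = (V*f)*(-4) = -4*V*f)
(-41120 + u(143))*(-38734 + s(-16, -49)) = (-41120 + (-7 + 2*143))*(-38734 - 4*(-49)*(-16)) = (-41120 + (-7 + 286))*(-38734 - 3136) = (-41120 + 279)*(-41870) = -40841*(-41870) = 1710012670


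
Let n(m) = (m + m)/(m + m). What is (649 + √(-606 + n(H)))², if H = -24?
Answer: 420596 + 14278*I*√5 ≈ 4.206e+5 + 31927.0*I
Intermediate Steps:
n(m) = 1 (n(m) = (2*m)/((2*m)) = (2*m)*(1/(2*m)) = 1)
(649 + √(-606 + n(H)))² = (649 + √(-606 + 1))² = (649 + √(-605))² = (649 + 11*I*√5)²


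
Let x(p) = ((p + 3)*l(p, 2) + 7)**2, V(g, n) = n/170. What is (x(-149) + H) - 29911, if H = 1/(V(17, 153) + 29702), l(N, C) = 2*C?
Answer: 90005133532/297029 ≈ 3.0302e+5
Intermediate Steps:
V(g, n) = n/170 (V(g, n) = n*(1/170) = n/170)
x(p) = (19 + 4*p)**2 (x(p) = ((p + 3)*(2*2) + 7)**2 = ((3 + p)*4 + 7)**2 = ((12 + 4*p) + 7)**2 = (19 + 4*p)**2)
H = 10/297029 (H = 1/((1/170)*153 + 29702) = 1/(9/10 + 29702) = 1/(297029/10) = 10/297029 ≈ 3.3667e-5)
(x(-149) + H) - 29911 = ((19 + 4*(-149))**2 + 10/297029) - 29911 = ((19 - 596)**2 + 10/297029) - 29911 = ((-577)**2 + 10/297029) - 29911 = (332929 + 10/297029) - 29911 = 98889567951/297029 - 29911 = 90005133532/297029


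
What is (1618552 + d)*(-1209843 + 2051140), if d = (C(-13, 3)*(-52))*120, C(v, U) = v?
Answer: 1429928954584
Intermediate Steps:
d = 81120 (d = -13*(-52)*120 = 676*120 = 81120)
(1618552 + d)*(-1209843 + 2051140) = (1618552 + 81120)*(-1209843 + 2051140) = 1699672*841297 = 1429928954584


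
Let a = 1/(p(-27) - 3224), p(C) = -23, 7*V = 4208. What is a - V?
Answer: -13663383/22729 ≈ -601.14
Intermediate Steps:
V = 4208/7 (V = (1/7)*4208 = 4208/7 ≈ 601.14)
a = -1/3247 (a = 1/(-23 - 3224) = 1/(-3247) = -1/3247 ≈ -0.00030798)
a - V = -1/3247 - 1*4208/7 = -1/3247 - 4208/7 = -13663383/22729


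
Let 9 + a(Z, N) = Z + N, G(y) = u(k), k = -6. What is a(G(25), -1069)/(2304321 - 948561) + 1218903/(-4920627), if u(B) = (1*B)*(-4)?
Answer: -276287712023/1111864876920 ≈ -0.24849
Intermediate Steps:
u(B) = -4*B (u(B) = B*(-4) = -4*B)
G(y) = 24 (G(y) = -4*(-6) = 24)
a(Z, N) = -9 + N + Z (a(Z, N) = -9 + (Z + N) = -9 + (N + Z) = -9 + N + Z)
a(G(25), -1069)/(2304321 - 948561) + 1218903/(-4920627) = (-9 - 1069 + 24)/(2304321 - 948561) + 1218903/(-4920627) = -1054/1355760 + 1218903*(-1/4920627) = -1054*1/1355760 - 406301/1640209 = -527/677880 - 406301/1640209 = -276287712023/1111864876920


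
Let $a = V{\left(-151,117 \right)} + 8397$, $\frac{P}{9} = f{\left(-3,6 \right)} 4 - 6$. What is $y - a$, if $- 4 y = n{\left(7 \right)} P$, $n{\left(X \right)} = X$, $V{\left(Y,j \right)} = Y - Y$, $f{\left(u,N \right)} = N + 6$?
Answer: $- \frac{18117}{2} \approx -9058.5$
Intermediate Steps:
$f{\left(u,N \right)} = 6 + N$
$V{\left(Y,j \right)} = 0$
$P = 378$ ($P = 9 \left(\left(6 + 6\right) 4 - 6\right) = 9 \left(12 \cdot 4 - 6\right) = 9 \left(48 - 6\right) = 9 \cdot 42 = 378$)
$a = 8397$ ($a = 0 + 8397 = 8397$)
$y = - \frac{1323}{2}$ ($y = - \frac{7 \cdot 378}{4} = \left(- \frac{1}{4}\right) 2646 = - \frac{1323}{2} \approx -661.5$)
$y - a = - \frac{1323}{2} - 8397 = - \frac{18117}{2}$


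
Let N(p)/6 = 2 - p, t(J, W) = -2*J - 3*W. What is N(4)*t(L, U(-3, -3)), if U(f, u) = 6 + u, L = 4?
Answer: 204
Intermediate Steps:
t(J, W) = -3*W - 2*J
N(p) = 12 - 6*p (N(p) = 6*(2 - p) = 12 - 6*p)
N(4)*t(L, U(-3, -3)) = (12 - 6*4)*(-3*(6 - 3) - 2*4) = (12 - 24)*(-3*3 - 8) = -12*(-9 - 8) = -12*(-17) = 204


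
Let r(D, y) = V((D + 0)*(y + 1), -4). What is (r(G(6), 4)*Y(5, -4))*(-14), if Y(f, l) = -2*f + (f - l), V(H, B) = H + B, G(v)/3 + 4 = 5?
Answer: 154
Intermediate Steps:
G(v) = 3 (G(v) = -12 + 3*5 = -12 + 15 = 3)
V(H, B) = B + H
r(D, y) = -4 + D*(1 + y) (r(D, y) = -4 + (D + 0)*(y + 1) = -4 + D*(1 + y))
Y(f, l) = -f - l
(r(G(6), 4)*Y(5, -4))*(-14) = ((-4 + 3*(1 + 4))*(-1*5 - 1*(-4)))*(-14) = ((-4 + 3*5)*(-5 + 4))*(-14) = ((-4 + 15)*(-1))*(-14) = (11*(-1))*(-14) = -11*(-14) = 154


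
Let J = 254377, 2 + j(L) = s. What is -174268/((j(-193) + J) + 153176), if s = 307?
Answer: -87134/203929 ≈ -0.42728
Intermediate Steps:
j(L) = 305 (j(L) = -2 + 307 = 305)
-174268/((j(-193) + J) + 153176) = -174268/((305 + 254377) + 153176) = -174268/(254682 + 153176) = -174268/407858 = -1*87134/203929 = -87134/203929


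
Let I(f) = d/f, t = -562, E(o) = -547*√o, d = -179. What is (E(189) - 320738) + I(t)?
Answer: -180254577/562 - 1641*√21 ≈ -3.2826e+5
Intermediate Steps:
I(f) = -179/f
(E(189) - 320738) + I(t) = (-1641*√21 - 320738) - 179/(-562) = (-1641*√21 - 320738) - 179*(-1/562) = (-1641*√21 - 320738) + 179/562 = (-320738 - 1641*√21) + 179/562 = -180254577/562 - 1641*√21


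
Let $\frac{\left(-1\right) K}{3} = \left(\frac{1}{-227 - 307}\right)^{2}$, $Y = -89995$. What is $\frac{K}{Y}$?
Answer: $\frac{1}{8554204740} \approx 1.169 \cdot 10^{-10}$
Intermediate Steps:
$K = - \frac{1}{95052}$ ($K = - 3 \left(\frac{1}{-227 - 307}\right)^{2} = - 3 \left(\frac{1}{-534}\right)^{2} = - 3 \left(- \frac{1}{534}\right)^{2} = \left(-3\right) \frac{1}{285156} = - \frac{1}{95052} \approx -1.0521 \cdot 10^{-5}$)
$\frac{K}{Y} = - \frac{1}{95052 \left(-89995\right)} = \left(- \frac{1}{95052}\right) \left(- \frac{1}{89995}\right) = \frac{1}{8554204740}$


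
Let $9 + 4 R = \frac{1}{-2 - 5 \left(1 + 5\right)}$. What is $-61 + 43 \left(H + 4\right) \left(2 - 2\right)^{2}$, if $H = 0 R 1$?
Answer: $-61$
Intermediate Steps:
$R = - \frac{289}{128}$ ($R = - \frac{9}{4} + \frac{1}{4 \left(-2 - 5 \left(1 + 5\right)\right)} = - \frac{9}{4} + \frac{1}{4 \left(-2 - 30\right)} = - \frac{9}{4} + \frac{1}{4 \left(-32\right)} = - \frac{9}{4} + \frac{1}{4} \left(- \frac{1}{32}\right) = - \frac{9}{4} - \frac{1}{128} = - \frac{289}{128} \approx -2.2578$)
$H = 0$ ($H = 0 \left(- \frac{289}{128}\right) 1 = 0 \cdot 1 = 0$)
$-61 + 43 \left(H + 4\right) \left(2 - 2\right)^{2} = -61 + 43 \left(0 + 4\right) \left(2 - 2\right)^{2} = -61 + 43 \cdot 4 \cdot 0^{2} = -61 + 43 \cdot 4 \cdot 0 = -61 + 43 \cdot 0 = -61 + 0 = -61$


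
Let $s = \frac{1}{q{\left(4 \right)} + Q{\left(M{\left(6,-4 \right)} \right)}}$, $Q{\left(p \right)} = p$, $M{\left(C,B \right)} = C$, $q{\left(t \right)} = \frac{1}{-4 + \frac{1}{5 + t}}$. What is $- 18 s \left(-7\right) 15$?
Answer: $\frac{22050}{67} \approx 329.1$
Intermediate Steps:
$s = \frac{35}{201}$ ($s = \frac{1}{\frac{-5 - 4}{19 + 4 \cdot 4} + 6} = \frac{1}{\frac{-5 - 4}{19 + 16} + 6} = \frac{1}{\frac{1}{35} \left(-9\right) + 6} = \frac{1}{- \frac{9}{35} + 6} = \frac{1}{\frac{201}{35}} = \frac{35}{201} \approx 0.17413$)
$- 18 s \left(-7\right) 15 = - 18 \cdot \frac{35}{201} \left(-7\right) 15 = \left(-18\right) \left(- \frac{245}{201}\right) 15 = \frac{1470}{67} \cdot 15 = \frac{22050}{67}$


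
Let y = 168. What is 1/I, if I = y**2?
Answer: 1/28224 ≈ 3.5431e-5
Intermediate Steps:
I = 28224 (I = 168**2 = 28224)
1/I = 1/28224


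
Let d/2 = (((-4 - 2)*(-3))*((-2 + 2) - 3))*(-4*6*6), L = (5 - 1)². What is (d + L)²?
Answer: 242362624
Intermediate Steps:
L = 16 (L = 4² = 16)
d = 15552 (d = 2*((((-4 - 2)*(-3))*((-2 + 2) - 3))*(-4*6*6)) = 2*(((-6*(-3))*(0 - 3))*(-24*6)) = 2*((18*(-3))*(-144)) = 2*(-54*(-144)) = 2*7776 = 15552)
(d + L)² = (15552 + 16)² = 15568² = 242362624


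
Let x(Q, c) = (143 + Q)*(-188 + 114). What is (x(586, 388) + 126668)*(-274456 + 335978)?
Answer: 4474002884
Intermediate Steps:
x(Q, c) = -10582 - 74*Q (x(Q, c) = (143 + Q)*(-74) = -10582 - 74*Q)
(x(586, 388) + 126668)*(-274456 + 335978) = ((-10582 - 74*586) + 126668)*(-274456 + 335978) = ((-10582 - 43364) + 126668)*61522 = (-53946 + 126668)*61522 = 72722*61522 = 4474002884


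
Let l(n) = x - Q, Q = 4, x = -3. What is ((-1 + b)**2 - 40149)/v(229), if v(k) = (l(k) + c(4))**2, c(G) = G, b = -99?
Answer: -30149/9 ≈ -3349.9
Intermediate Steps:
l(n) = -7 (l(n) = -3 - 1*4 = -3 - 4 = -7)
v(k) = 9 (v(k) = (-7 + 4)**2 = (-3)**2 = 9)
((-1 + b)**2 - 40149)/v(229) = ((-1 - 99)**2 - 40149)/9 = ((-100)**2 - 40149)*(1/9) = (10000 - 40149)*(1/9) = -30149*1/9 = -30149/9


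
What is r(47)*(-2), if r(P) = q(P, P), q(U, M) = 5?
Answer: -10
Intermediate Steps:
r(P) = 5
r(47)*(-2) = 5*(-2) = -10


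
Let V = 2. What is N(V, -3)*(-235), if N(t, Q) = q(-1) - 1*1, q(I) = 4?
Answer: -705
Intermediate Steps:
N(t, Q) = 3 (N(t, Q) = 4 - 1*1 = 4 - 1 = 3)
N(V, -3)*(-235) = 3*(-235) = -705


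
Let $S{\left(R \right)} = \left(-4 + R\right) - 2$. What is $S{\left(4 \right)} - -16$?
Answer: $14$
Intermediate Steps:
$S{\left(R \right)} = -6 + R$
$S{\left(4 \right)} - -16 = \left(-6 + 4\right) - -16 = -2 + 16 = 14$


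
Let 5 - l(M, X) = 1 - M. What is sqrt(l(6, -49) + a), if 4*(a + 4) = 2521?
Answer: sqrt(2545)/2 ≈ 25.224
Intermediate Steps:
a = 2505/4 (a = -4 + (1/4)*2521 = -4 + 2521/4 = 2505/4 ≈ 626.25)
l(M, X) = 4 + M (l(M, X) = 5 - (1 - M) = 5 + (-1 + M) = 4 + M)
sqrt(l(6, -49) + a) = sqrt((4 + 6) + 2505/4) = sqrt(10 + 2505/4) = sqrt(2545/4) = sqrt(2545)/2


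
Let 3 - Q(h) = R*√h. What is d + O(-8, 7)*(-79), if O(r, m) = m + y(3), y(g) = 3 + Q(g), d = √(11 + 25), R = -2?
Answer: -1021 - 158*√3 ≈ -1294.7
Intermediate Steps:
Q(h) = 3 + 2*√h (Q(h) = 3 - (-2)*√h = 3 + 2*√h)
d = 6 (d = √36 = 6)
y(g) = 6 + 2*√g (y(g) = 3 + (3 + 2*√g) = 6 + 2*√g)
O(r, m) = 6 + m + 2*√3 (O(r, m) = m + (6 + 2*√3) = 6 + m + 2*√3)
d + O(-8, 7)*(-79) = 6 + (6 + 7 + 2*√3)*(-79) = 6 + (13 + 2*√3)*(-79) = 6 + (-1027 - 158*√3) = -1021 - 158*√3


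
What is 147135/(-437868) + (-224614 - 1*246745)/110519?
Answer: -74218078559/16130911164 ≈ -4.6010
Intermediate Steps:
147135/(-437868) + (-224614 - 1*246745)/110519 = 147135*(-1/437868) + (-224614 - 246745)*(1/110519) = -49045/145956 - 471359*1/110519 = -49045/145956 - 471359/110519 = -74218078559/16130911164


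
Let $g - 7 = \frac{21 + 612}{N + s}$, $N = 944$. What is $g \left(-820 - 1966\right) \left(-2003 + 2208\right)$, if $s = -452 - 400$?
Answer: $- \frac{364666505}{46} \approx -7.9275 \cdot 10^{6}$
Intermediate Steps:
$s = -852$
$g = \frac{1277}{92}$ ($g = 7 + \frac{21 + 612}{944 - 852} = 7 + \frac{633}{92} = \frac{1277}{92} \approx 13.88$)
$g \left(-820 - 1966\right) \left(-2003 + 2208\right) = \frac{1277 \left(-820 - 1966\right) \left(-2003 + 2208\right)}{92} = \frac{1277 \left(\left(-2786\right) 205\right)}{92} = \frac{1277}{92} \left(-571130\right) = - \frac{364666505}{46}$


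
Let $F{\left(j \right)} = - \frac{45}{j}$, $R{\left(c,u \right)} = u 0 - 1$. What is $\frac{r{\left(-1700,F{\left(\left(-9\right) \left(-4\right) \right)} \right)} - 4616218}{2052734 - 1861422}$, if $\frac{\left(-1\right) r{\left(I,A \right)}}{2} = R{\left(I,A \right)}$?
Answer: $- \frac{52457}{2174} \approx -24.129$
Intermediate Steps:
$R{\left(c,u \right)} = -1$ ($R{\left(c,u \right)} = 0 - 1 = -1$)
$r{\left(I,A \right)} = 2$ ($r{\left(I,A \right)} = \left(-2\right) \left(-1\right) = 2$)
$\frac{r{\left(-1700,F{\left(\left(-9\right) \left(-4\right) \right)} \right)} - 4616218}{2052734 - 1861422} = \frac{2 - 4616218}{2052734 - 1861422} = - \frac{4616216}{191312} = \left(-4616216\right) \frac{1}{191312} = - \frac{52457}{2174}$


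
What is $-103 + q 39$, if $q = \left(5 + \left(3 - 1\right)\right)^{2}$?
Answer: $1808$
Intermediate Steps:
$q = 49$ ($q = \left(5 + 2\right)^{2} = 7^{2} = 49$)
$-103 + q 39 = -103 + 49 \cdot 39 = -103 + 1911 = 1808$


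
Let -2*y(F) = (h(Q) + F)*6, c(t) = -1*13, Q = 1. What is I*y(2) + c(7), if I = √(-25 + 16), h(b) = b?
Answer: -13 - 27*I ≈ -13.0 - 27.0*I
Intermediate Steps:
c(t) = -13
I = 3*I (I = √(-9) = 3*I ≈ 3.0*I)
y(F) = -3 - 3*F (y(F) = -(1 + F)*6/2 = -(6 + 6*F)/2 = -3 - 3*F)
I*y(2) + c(7) = (3*I)*(-3 - 3*2) - 13 = (3*I)*(-3 - 6) - 13 = (3*I)*(-9) - 13 = -27*I - 13 = -13 - 27*I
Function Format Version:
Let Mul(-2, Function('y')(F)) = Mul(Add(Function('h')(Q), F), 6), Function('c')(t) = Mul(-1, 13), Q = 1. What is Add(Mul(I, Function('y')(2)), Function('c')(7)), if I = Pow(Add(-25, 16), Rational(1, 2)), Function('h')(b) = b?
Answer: Add(-13, Mul(-27, I)) ≈ Add(-13.000, Mul(-27.000, I))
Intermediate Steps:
Function('c')(t) = -13
I = Mul(3, I) (I = Pow(-9, Rational(1, 2)) = Mul(3, I) ≈ Mul(3.0000, I))
Function('y')(F) = Add(-3, Mul(-3, F)) (Function('y')(F) = Mul(Rational(-1, 2), Mul(Add(1, F), 6)) = Mul(Rational(-1, 2), Add(6, Mul(6, F))) = Add(-3, Mul(-3, F)))
Add(Mul(I, Function('y')(2)), Function('c')(7)) = Add(Mul(Mul(3, I), Add(-3, Mul(-3, 2))), -13) = Add(Mul(Mul(3, I), Add(-3, -6)), -13) = Add(Mul(Mul(3, I), -9), -13) = Add(Mul(-27, I), -13) = Add(-13, Mul(-27, I))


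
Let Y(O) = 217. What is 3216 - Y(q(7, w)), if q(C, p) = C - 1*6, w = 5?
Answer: 2999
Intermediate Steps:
q(C, p) = -6 + C (q(C, p) = C - 6 = -6 + C)
3216 - Y(q(7, w)) = 3216 - 1*217 = 3216 - 217 = 2999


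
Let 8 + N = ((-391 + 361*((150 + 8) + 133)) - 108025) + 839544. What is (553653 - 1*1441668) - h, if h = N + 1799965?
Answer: -3524151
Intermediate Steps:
N = 836171 (N = -8 + (((-391 + 361*((150 + 8) + 133)) - 108025) + 839544) = -8 + (((-391 + 361*(158 + 133)) - 108025) + 839544) = -8 + (((-391 + 361*291) - 108025) + 839544) = -8 + (((-391 + 105051) - 108025) + 839544) = -8 + ((104660 - 108025) + 839544) = -8 + (-3365 + 839544) = -8 + 836179 = 836171)
h = 2636136 (h = 836171 + 1799965 = 2636136)
(553653 - 1*1441668) - h = (553653 - 1*1441668) - 1*2636136 = (553653 - 1441668) - 2636136 = -888015 - 2636136 = -3524151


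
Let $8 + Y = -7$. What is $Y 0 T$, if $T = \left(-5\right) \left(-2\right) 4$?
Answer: $0$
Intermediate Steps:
$T = 40$ ($T = 10 \cdot 4 = 40$)
$Y = -15$ ($Y = -8 - 7 = -15$)
$Y 0 T = \left(-15\right) 0 \cdot 40 = 0 \cdot 40 = 0$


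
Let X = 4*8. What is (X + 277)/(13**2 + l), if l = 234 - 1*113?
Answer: 309/290 ≈ 1.0655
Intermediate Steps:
l = 121 (l = 234 - 113 = 121)
X = 32
(X + 277)/(13**2 + l) = (32 + 277)/(13**2 + 121) = 309/(169 + 121) = 309/290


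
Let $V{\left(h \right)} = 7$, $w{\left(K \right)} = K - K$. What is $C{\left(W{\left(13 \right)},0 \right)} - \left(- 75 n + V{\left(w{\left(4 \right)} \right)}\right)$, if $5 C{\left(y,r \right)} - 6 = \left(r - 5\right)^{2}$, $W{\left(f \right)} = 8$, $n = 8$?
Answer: $\frac{2996}{5} \approx 599.2$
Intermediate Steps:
$w{\left(K \right)} = 0$
$C{\left(y,r \right)} = \frac{6}{5} + \frac{\left(-5 + r\right)^{2}}{5}$ ($C{\left(y,r \right)} = \frac{6}{5} + \frac{\left(r - 5\right)^{2}}{5} = \frac{6}{5} + \frac{\left(-5 + r\right)^{2}}{5}$)
$C{\left(W{\left(13 \right)},0 \right)} - \left(- 75 n + V{\left(w{\left(4 \right)} \right)}\right) = \left(\frac{6}{5} + \frac{\left(-5 + 0\right)^{2}}{5}\right) - \left(\left(-75\right) 8 + 7\right) = \left(\frac{6}{5} + \frac{\left(-5\right)^{2}}{5}\right) - \left(-600 + 7\right) = \left(\frac{6}{5} + \frac{1}{5} \cdot 25\right) - -593 = \left(\frac{6}{5} + 5\right) + 593 = \frac{31}{5} + 593 = \frac{2996}{5}$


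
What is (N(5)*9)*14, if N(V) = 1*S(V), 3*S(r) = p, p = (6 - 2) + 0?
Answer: 168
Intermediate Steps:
p = 4 (p = 4 + 0 = 4)
S(r) = 4/3 (S(r) = (⅓)*4 = 4/3)
N(V) = 4/3 (N(V) = 1*(4/3) = 4/3)
(N(5)*9)*14 = ((4/3)*9)*14 = 12*14 = 168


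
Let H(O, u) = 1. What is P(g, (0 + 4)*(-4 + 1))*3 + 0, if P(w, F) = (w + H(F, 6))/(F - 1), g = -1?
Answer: 0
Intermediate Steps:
P(w, F) = (1 + w)/(-1 + F) (P(w, F) = (w + 1)/(F - 1) = (1 + w)/(-1 + F))
P(g, (0 + 4)*(-4 + 1))*3 + 0 = ((1 - 1)/(-1 + (0 + 4)*(-4 + 1)))*3 + 0 = (0/(-1 + 4*(-3)))*3 + 0 = (0/(-1 - 12))*3 + 0 = (0/(-13))*3 + 0 = -1/13*0*3 + 0 = 0*3 + 0 = 0 + 0 = 0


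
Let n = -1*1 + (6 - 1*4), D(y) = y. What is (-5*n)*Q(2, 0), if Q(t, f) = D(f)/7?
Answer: 0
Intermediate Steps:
n = 1 (n = -1 + (6 - 4) = -1 + 2 = 1)
Q(t, f) = f/7
(-5*n)*Q(2, 0) = (-5*1)*((⅐)*0) = -5*0 = 0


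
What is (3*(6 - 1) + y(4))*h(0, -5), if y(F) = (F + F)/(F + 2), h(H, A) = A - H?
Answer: -245/3 ≈ -81.667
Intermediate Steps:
y(F) = 2*F/(2 + F) (y(F) = (2*F)/(2 + F) = 2*F/(2 + F))
(3*(6 - 1) + y(4))*h(0, -5) = (3*(6 - 1) + 2*4/(2 + 4))*(-5 - 1*0) = (3*5 + 2*4/6)*(-5 + 0) = (15 + 2*4*(⅙))*(-5) = (15 + 4/3)*(-5) = (49/3)*(-5) = -245/3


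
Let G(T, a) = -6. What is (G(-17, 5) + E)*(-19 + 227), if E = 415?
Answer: 85072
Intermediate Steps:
(G(-17, 5) + E)*(-19 + 227) = (-6 + 415)*(-19 + 227) = 409*208 = 85072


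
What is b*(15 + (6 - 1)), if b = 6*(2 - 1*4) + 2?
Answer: -200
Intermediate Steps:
b = -10 (b = 6*(2 - 4) + 2 = 6*(-2) + 2 = -12 + 2 = -10)
b*(15 + (6 - 1)) = -10*(15 + (6 - 1)) = -10*(15 + 5) = -10*20 = -200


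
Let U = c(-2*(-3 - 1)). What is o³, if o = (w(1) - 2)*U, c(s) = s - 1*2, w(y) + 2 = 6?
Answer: 1728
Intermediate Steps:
w(y) = 4 (w(y) = -2 + 6 = 4)
c(s) = -2 + s (c(s) = s - 2 = -2 + s)
U = 6 (U = -2 - 2*(-3 - 1) = -2 - 2*(-4) = -2 + 8 = 6)
o = 12 (o = (4 - 2)*6 = 2*6 = 12)
o³ = 12³ = 1728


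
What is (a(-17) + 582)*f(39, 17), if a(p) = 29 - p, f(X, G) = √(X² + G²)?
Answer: 628*√1810 ≈ 26718.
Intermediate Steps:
f(X, G) = √(G² + X²)
(a(-17) + 582)*f(39, 17) = ((29 - 1*(-17)) + 582)*√(17² + 39²) = ((29 + 17) + 582)*√(289 + 1521) = (46 + 582)*√1810 = 628*√1810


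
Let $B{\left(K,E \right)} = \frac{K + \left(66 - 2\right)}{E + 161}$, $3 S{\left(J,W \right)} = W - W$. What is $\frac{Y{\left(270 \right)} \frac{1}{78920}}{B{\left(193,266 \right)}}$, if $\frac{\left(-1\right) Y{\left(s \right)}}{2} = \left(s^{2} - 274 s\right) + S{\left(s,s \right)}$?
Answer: $\frac{23058}{507061} \approx 0.045474$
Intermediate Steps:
$S{\left(J,W \right)} = 0$ ($S{\left(J,W \right)} = \frac{W - W}{3} = \frac{1}{3} \cdot 0 = 0$)
$B{\left(K,E \right)} = \frac{64 + K}{161 + E}$ ($B{\left(K,E \right)} = \frac{K + 64}{161 + E} = \frac{64 + K}{161 + E}$)
$Y{\left(s \right)} = - 2 s^{2} + 548 s$ ($Y{\left(s \right)} = - 2 \left(\left(s^{2} - 274 s\right) + 0\right) = - 2 \left(s^{2} - 274 s\right) = - 2 s^{2} + 548 s$)
$\frac{Y{\left(270 \right)} \frac{1}{78920}}{B{\left(193,266 \right)}} = \frac{2 \cdot 270 \left(274 - 270\right) \frac{1}{78920}}{\frac{1}{161 + 266} \left(64 + 193\right)} = \frac{2 \cdot 270 \left(274 - 270\right) \frac{1}{78920}}{\frac{1}{427} \cdot 257} = \frac{2 \cdot 270 \cdot 4 \cdot \frac{1}{78920}}{\frac{1}{427} \cdot 257} = \frac{2160 \cdot \frac{1}{78920}}{\frac{257}{427}} = \frac{54}{1973} \cdot \frac{427}{257} = \frac{23058}{507061}$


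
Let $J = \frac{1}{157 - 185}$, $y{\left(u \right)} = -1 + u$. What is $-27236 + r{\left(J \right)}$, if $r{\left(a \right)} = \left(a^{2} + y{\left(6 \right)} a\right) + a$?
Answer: $- \frac{21353191}{784} \approx -27236.0$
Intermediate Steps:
$J = - \frac{1}{28}$ ($J = \frac{1}{-28} = - \frac{1}{28} \approx -0.035714$)
$r{\left(a \right)} = a^{2} + 6 a$ ($r{\left(a \right)} = \left(a^{2} + \left(-1 + 6\right) a\right) + a = \left(a^{2} + 5 a\right) + a = a^{2} + 6 a$)
$-27236 + r{\left(J \right)} = -27236 - \frac{6 - \frac{1}{28}}{28} = -27236 - \frac{167}{784} = - \frac{21353191}{784}$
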